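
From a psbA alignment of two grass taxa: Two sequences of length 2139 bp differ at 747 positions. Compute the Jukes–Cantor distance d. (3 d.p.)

0.470

p = 747/2139 ≈ 0.349229.
d = −(3/4) ln(1 − 4p/3) = −0.75 ln(1 − 0.465639) = −0.75 ln(0.534361)
  = −0.75 × (-0.626684) = 0.470013 substitutions/site.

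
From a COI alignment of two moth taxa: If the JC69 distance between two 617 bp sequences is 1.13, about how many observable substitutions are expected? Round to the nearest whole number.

360

Invert JC69: p = (3/4)(1 − e^(−4d/3)) = 0.75 × (1 − e^(-1.506667)) = 0.75 × (1 − 0.221647) = 0.583765.
Expected differing sites = pL ≈ 0.583765 × 617 = 360.183005 ≈ 360.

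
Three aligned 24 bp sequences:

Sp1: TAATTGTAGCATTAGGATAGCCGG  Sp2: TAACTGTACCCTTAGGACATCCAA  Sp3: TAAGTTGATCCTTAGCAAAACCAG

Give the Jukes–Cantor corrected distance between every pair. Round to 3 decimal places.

d(Sp1,Sp2) = 0.369, d(Sp1,Sp3) = 0.520, d(Sp2,Sp3) = 0.441

Sp1–Sp2: 7/24 sites differ → p ≈ 0.291667, d = −0.75 ln(1 − 0.388889) = 0.369358 ≈ 0.369.
Sp1–Sp3: 9/24 sites differ → p = 0.375, d = −0.75 ln(1 − 0.5) = 0.519860 ≈ 0.520.
Sp2–Sp3: 8/24 sites differ → p ≈ 0.333333, d = −0.75 ln(1 − 0.444444) = 0.440839 ≈ 0.441.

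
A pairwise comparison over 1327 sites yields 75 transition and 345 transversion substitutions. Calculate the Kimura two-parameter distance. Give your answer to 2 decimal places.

0.42

P = 75/1327 ≈ 0.056518 and Q = 345/1327 ≈ 0.259985.
Under the Kimura two-parameter model, d = −½ ln(1 − 2P − Q) − ¼ ln(1 − 2Q).
1 − 2P − Q = 0.626979, giving −½ ln(0.626979) = 0.233421.
1 − 2Q = 0.48003, giving −¼ ln(0.48003) = 0.183477.
d = 0.233421 + 0.183477 = 0.416898.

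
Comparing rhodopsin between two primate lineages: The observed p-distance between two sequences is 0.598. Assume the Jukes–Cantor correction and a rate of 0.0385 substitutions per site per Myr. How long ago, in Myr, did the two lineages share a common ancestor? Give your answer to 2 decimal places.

15.55

d = −(3/4) ln(1 − 4p/3) = −0.75 ln(1 − 0.797333) = −0.75 ln(0.202667)
  = −0.75 × (-1.596191) = 1.197143 substitutions/site.
Under a molecular clock d = 2μt, so t = d/(2μ) = 1.197143 / (2 × 0.0385) = 15.55 Myr.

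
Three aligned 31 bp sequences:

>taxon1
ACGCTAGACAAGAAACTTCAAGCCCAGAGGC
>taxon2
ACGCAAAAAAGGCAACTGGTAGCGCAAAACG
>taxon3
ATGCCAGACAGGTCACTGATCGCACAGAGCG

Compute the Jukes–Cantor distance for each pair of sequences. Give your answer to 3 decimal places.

d(taxon1,taxon2) = 0.614, d(taxon1,taxon3) = 0.544, d(taxon2,taxon3) = 0.481

taxon1–taxon2: 13/31 sites differ → p ≈ 0.419355, d = −0.75 ln(1 − 0.55914) = 0.614271 ≈ 0.614.
taxon1–taxon3: 12/31 sites differ → p ≈ 0.387097, d = −0.75 ln(1 − 0.516129) = 0.544453 ≈ 0.544.
taxon2–taxon3: 11/31 sites differ → p ≈ 0.354839, d = −0.75 ln(1 − 0.473119) = 0.480585 ≈ 0.481.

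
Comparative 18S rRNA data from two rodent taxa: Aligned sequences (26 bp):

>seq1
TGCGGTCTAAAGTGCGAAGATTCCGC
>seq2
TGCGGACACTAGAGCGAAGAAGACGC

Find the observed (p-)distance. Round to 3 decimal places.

0.308

The sequences differ at 8 of 26 positions (sites 6, 8, 9, 10, 13, 21, 22, 23).
p = 8/26 = 0.307692… ≈ 0.308 (to 3 d.p.).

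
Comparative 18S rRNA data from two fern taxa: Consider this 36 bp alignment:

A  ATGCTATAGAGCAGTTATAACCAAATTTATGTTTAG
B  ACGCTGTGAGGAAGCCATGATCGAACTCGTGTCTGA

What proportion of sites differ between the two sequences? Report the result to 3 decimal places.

The sequences differ at 17 of 36 positions.
p = 17/36 = 0.472222… ≈ 0.472 (to 3 d.p.).

0.472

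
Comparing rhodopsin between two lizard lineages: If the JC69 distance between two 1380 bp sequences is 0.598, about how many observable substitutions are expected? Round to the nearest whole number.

569

Invert JC69: p = (3/4)(1 − e^(−4d/3)) = 0.75 × (1 − e^(-0.797333)) = 0.75 × (1 − 0.450529) = 0.412103.
Expected differing sites = pL ≈ 0.412103 × 1380 = 568.70214 ≈ 569.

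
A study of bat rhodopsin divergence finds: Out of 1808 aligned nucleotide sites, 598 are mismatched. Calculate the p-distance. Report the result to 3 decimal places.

p = 598/1808 = 0.330752… ≈ 0.331 (to 3 d.p.).

0.331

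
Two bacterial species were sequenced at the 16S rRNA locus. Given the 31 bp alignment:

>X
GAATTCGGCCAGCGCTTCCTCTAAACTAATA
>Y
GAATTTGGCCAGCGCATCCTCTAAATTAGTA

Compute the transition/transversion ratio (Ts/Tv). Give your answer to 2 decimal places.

3.00

Transitions are A↔G and C↔T; transversions are all other mismatches.
Transitions: 3. Transversions: 1.
R = 3/1 = 3.00.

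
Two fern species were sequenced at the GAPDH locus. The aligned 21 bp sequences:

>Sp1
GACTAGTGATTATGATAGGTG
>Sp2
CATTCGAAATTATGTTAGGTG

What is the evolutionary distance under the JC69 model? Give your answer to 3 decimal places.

0.360

The sequences differ at 6 of 21 sites (1, 3, 5, 7, 8, 15), so p = 6/21 ≈ 0.285714.
d = −(3/4) ln(1 − 4p/3) = −0.75 ln(1 − 0.380952) = −0.75 ln(0.619048)
  = −0.75 × (-0.479572) = 0.359679 substitutions/site.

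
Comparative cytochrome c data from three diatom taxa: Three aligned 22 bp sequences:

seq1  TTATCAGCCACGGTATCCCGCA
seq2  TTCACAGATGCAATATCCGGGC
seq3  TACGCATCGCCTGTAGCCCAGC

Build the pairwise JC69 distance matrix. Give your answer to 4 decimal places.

seq1–seq2: 10/22 sites differ → p ≈ 0.454545, d = −0.75 ln(1 − 0.60606) = 0.698667 ≈ 0.6987.
seq1–seq3: 11/22 sites differ → p = 0.5, d = −0.75 ln(1 − 0.666667) = 0.823960 ≈ 0.8240.
seq2–seq3: 11/22 sites differ → p = 0.5, d = −0.75 ln(1 − 0.666667) = 0.823960 ≈ 0.8240.

d(seq1,seq2) = 0.6987, d(seq1,seq3) = 0.8240, d(seq2,seq3) = 0.8240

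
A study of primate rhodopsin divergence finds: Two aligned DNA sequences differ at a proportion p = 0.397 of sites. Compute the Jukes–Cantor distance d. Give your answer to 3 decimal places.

d = −(3/4) ln(1 − 4p/3) = −0.75 ln(1 − 0.529333) = −0.75 ln(0.470667)
  = −0.75 × (-0.753604) = 0.565203 substitutions/site.

0.565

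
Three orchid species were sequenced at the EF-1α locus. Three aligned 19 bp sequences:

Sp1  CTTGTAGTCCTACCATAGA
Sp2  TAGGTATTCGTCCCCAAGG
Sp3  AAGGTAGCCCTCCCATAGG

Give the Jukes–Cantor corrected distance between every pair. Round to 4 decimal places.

Sp1–Sp2: 9/19 sites differ → p ≈ 0.473684, d = −0.75 ln(1 − 0.631579) = 0.748897 ≈ 0.7489.
Sp1–Sp3: 6/19 sites differ → p ≈ 0.315789, d = −0.75 ln(1 − 0.421052) = 0.409907 ≈ 0.4099.
Sp2–Sp3: 6/19 sites differ → p ≈ 0.315789, d = −0.75 ln(1 − 0.421052) = 0.409907 ≈ 0.4099.

d(Sp1,Sp2) = 0.7489, d(Sp1,Sp3) = 0.4099, d(Sp2,Sp3) = 0.4099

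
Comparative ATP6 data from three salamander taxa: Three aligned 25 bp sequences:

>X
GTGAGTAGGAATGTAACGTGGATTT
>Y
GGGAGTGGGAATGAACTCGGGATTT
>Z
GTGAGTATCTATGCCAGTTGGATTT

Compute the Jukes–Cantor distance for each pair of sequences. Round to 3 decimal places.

X–Y: 7/25 sites differ → p = 0.28, d = −0.75 ln(1 − 0.373333) = 0.350505 ≈ 0.351.
X–Z: 7/25 sites differ → p = 0.28, d = −0.75 ln(1 − 0.373333) = 0.350505 ≈ 0.351.
Y–Z: 11/25 sites differ → p = 0.44, d = −0.75 ln(1 − 0.586667) = 0.662626 ≈ 0.663.

d(X,Y) = 0.351, d(X,Z) = 0.351, d(Y,Z) = 0.663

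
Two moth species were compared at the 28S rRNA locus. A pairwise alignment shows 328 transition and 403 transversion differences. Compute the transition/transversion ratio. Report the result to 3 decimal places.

0.814

R = 328/403 = 0.813895… ≈ 0.814 (to 3 d.p.).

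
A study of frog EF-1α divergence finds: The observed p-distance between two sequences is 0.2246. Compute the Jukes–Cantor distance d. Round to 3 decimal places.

d = −(3/4) ln(1 − 4p/3) = −0.75 ln(1 − 0.299467) = −0.75 ln(0.700533)
  = −0.75 × (-0.355914) = 0.266936 substitutions/site.

0.267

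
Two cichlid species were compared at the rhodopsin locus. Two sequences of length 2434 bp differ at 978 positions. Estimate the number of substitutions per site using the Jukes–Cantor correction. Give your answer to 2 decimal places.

0.58

p = 978/2434 ≈ 0.401808.
d = −(3/4) ln(1 − 4p/3) = −0.75 ln(1 − 0.535744) = −0.75 ln(0.464256)
  = −0.75 × (-0.767319) = 0.575489 substitutions/site.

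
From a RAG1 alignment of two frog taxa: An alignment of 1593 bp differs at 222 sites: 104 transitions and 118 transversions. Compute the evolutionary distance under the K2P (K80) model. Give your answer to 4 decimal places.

P = 104/1593 ≈ 0.065286 and Q = 118/1593 ≈ 0.074074.
Under the Kimura two-parameter model, d = −½ ln(1 − 2P − Q) − ¼ ln(1 − 2Q).
1 − 2P − Q = 0.795354, giving −½ ln(0.795354) = 0.114484.
1 − 2Q = 0.851852, giving −¼ ln(0.851852) = 0.040086.
d = 0.114484 + 0.040086 = 0.154570.

0.1546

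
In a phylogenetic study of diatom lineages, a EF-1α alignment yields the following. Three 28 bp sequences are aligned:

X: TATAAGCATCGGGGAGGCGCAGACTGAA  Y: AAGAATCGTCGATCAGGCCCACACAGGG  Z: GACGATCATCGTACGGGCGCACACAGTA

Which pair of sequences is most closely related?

Y and Z

X–Y: 12/28 differ, p = 0.429, d = 0.635.
X–Z: 11/28 differ, p = 0.393, d = 0.556.
Y–Z: 10/28 differ, p = 0.357, d = 0.485.
The smallest distance is between Y and Z.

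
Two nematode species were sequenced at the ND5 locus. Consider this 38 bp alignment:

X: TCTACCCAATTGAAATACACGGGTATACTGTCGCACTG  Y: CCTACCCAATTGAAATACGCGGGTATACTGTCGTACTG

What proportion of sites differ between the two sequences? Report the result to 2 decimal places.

The sequences differ at 3 of 38 positions (sites 1, 19, 34).
p = 3/38 = 0.078947… ≈ 0.08 (to 2 d.p.).

0.08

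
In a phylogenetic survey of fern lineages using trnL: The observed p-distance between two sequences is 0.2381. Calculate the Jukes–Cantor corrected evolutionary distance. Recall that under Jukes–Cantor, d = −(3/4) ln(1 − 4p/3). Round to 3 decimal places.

0.286

d = −(3/4) ln(1 − 4p/3) = −0.75 ln(1 − 0.317467) = −0.75 ln(0.682533)
  = −0.75 × (-0.381944) = 0.286458 substitutions/site.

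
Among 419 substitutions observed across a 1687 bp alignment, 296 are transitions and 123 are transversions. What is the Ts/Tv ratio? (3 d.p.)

2.407

R = 296/123 = 2.406504… ≈ 2.407 (to 3 d.p.).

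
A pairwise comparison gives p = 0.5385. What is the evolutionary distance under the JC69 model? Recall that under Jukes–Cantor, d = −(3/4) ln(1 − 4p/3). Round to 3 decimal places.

0.949

d = −(3/4) ln(1 − 4p/3) = −0.75 ln(1 − 0.718) = −0.75 ln(0.282)
  = −0.75 × (-1.265848) = 0.949386 substitutions/site.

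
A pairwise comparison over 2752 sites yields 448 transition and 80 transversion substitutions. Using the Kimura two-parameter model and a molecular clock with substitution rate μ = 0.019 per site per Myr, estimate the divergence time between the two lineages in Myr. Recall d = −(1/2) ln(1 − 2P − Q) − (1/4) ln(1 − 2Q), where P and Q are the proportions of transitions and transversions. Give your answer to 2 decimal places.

P = 448/2752 ≈ 0.162791 and Q = 80/2752 ≈ 0.02907.
Under the Kimura two-parameter model, d = −½ ln(1 − 2P − Q) − ¼ ln(1 − 2Q).
1 − 2P − Q = 0.645348, giving −½ ln(0.645348) = 0.218983.
1 − 2Q = 0.94186, giving −¼ ln(0.94186) = 0.014975.
d = 0.218983 + 0.014975 = 0.233958.
Under a molecular clock d = 2μt, so t = d/(2μ) = 0.233958 / (2 × 0.019) = 6.16 Myr.

6.16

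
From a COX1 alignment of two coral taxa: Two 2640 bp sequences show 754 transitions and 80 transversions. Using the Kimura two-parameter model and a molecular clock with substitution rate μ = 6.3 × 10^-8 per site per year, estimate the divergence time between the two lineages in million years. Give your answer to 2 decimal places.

P = 754/2640 ≈ 0.285606 and Q = 80/2640 ≈ 0.030303.
Under the Kimura two-parameter model, d = −½ ln(1 − 2P − Q) − ¼ ln(1 − 2Q).
1 − 2P − Q = 0.398485, giving −½ ln(0.398485) = 0.460043.
1 − 2Q = 0.939394, giving −¼ ln(0.939394) = 0.015630.
d = 0.460043 + 0.015630 = 0.475673.
Under a molecular clock d = 2μt, so t = d/(2μ) = 0.475673 / (2 × 6.3 × 10^-8) = 3.78 million years.

3.78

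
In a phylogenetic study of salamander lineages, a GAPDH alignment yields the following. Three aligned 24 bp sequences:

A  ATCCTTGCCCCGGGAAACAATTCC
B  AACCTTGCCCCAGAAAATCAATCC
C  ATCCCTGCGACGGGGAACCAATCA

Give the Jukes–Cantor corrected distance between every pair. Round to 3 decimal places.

A–B: 6/24 sites differ → p = 0.25, d = −0.75 ln(1 − 0.333333) = 0.304098 ≈ 0.304.
A–C: 7/24 sites differ → p ≈ 0.291667, d = −0.75 ln(1 − 0.388889) = 0.369358 ≈ 0.369.
B–C: 9/24 sites differ → p = 0.375, d = −0.75 ln(1 − 0.5) = 0.519860 ≈ 0.520.

d(A,B) = 0.304, d(A,C) = 0.369, d(B,C) = 0.520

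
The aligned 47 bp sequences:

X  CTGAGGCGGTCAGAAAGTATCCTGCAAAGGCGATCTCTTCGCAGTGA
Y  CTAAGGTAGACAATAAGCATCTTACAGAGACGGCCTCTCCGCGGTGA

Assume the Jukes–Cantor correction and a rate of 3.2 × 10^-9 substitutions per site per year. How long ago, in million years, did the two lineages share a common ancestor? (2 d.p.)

64.96

The sequences differ at 15 of 47 sites, so p = 15/47 ≈ 0.319149.
d = −(3/4) ln(1 − 4p/3) = −0.75 ln(1 − 0.425532) = −0.75 ln(0.574468)
  = −0.75 × (-0.554311) = 0.415733 substitutions/site.
Under a molecular clock d = 2μt, so t = d/(2μ) = 0.415733 / (2 × 3.2 × 10^-9) = 64.96 million years.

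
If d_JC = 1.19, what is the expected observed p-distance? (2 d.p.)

0.60

p = (3/4)(1 − e^(−4d/3)) = 0.75 × (1 − e^(-1.586667)) = 0.75 × (1 − 0.204606) = 0.596546.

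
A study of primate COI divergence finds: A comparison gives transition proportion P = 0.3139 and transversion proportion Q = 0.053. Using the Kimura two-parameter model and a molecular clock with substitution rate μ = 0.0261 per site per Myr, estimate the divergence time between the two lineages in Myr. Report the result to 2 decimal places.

11.47

Under the Kimura two-parameter model, d = −½ ln(1 − 2P − Q) − ¼ ln(1 − 2Q).
1 − 2P − Q = 0.3192, giving −½ ln(0.3192) = 0.570969.
1 − 2Q = 0.894, giving −¼ ln(0.894) = 0.028012.
d = 0.570969 + 0.028012 = 0.598981.
Under a molecular clock d = 2μt, so t = d/(2μ) = 0.598981 / (2 × 0.0261) = 11.47 Myr.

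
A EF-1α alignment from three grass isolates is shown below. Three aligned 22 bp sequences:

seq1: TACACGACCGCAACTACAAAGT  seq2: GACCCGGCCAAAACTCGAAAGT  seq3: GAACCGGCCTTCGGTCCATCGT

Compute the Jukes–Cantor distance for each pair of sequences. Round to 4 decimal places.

d(seq1,seq2) = 0.4141, d(seq1,seq3) = 0.9745, d(seq2,seq3) = 0.5913

seq1–seq2: 7/22 sites differ → p ≈ 0.318182, d = −0.75 ln(1 − 0.424243) = 0.414052 ≈ 0.4141.
seq1–seq3: 12/22 sites differ → p ≈ 0.545455, d = −0.75 ln(1 − 0.727273) = 0.974463 ≈ 0.9745.
seq2–seq3: 9/22 sites differ → p ≈ 0.409091, d = −0.75 ln(1 − 0.545455) = 0.591344 ≈ 0.5913.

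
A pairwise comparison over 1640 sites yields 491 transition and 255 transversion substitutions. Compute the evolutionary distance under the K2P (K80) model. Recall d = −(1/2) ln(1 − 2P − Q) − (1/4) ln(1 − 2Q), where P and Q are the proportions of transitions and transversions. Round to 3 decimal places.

0.795

P = 491/1640 ≈ 0.29939 and Q = 255/1640 ≈ 0.155488.
Under the Kimura two-parameter model, d = −½ ln(1 − 2P − Q) − ¼ ln(1 − 2Q).
1 − 2P − Q = 0.245732, giving −½ ln(0.245732) = 0.701757.
1 − 2Q = 0.689024, giving −¼ ln(0.689024) = 0.093120.
d = 0.701757 + 0.093120 = 0.794877.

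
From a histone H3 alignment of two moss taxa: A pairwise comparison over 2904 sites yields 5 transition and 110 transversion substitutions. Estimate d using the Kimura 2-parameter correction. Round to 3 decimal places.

P = 5/2904 ≈ 0.001722 and Q = 110/2904 ≈ 0.037879.
Under the Kimura two-parameter model, d = −½ ln(1 − 2P − Q) − ¼ ln(1 − 2Q).
1 − 2P − Q = 0.958677, giving −½ ln(0.958677) = 0.021101.
1 − 2Q = 0.924242, giving −¼ ln(0.924242) = 0.019695.
d = 0.021101 + 0.019695 = 0.040796.

0.041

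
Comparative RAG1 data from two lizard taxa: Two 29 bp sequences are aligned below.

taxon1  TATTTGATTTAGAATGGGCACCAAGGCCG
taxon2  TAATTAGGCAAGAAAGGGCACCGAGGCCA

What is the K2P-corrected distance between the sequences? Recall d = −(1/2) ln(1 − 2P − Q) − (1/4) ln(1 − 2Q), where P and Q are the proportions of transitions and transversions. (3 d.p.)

0.410

Of 29 sites, 5 differences are transitions and 4 are transversions, so P = 5/29 ≈ 0.172414 and Q = 4/29 ≈ 0.137931.
Under the Kimura two-parameter model, d = −½ ln(1 − 2P − Q) − ¼ ln(1 − 2Q).
1 − 2P − Q = 0.517241, giving −½ ln(0.517241) = 0.329623.
1 − 2Q = 0.724138, giving −¼ ln(0.724138) = 0.080693.
d = 0.329623 + 0.080693 = 0.410316.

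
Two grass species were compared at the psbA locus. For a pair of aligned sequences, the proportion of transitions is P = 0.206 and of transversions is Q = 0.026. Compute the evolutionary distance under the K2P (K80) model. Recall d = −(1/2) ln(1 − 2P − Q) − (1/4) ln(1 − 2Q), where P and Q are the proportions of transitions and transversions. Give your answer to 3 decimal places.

0.301

Under the Kimura two-parameter model, d = −½ ln(1 − 2P − Q) − ¼ ln(1 − 2Q).
1 − 2P − Q = 0.562, giving −½ ln(0.562) = 0.288127.
1 − 2Q = 0.948, giving −¼ ln(0.948) = 0.013350.
d = 0.288127 + 0.013350 = 0.301477.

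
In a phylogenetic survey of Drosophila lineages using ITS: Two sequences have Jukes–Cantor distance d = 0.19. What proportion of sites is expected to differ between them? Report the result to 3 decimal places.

p = (3/4)(1 − e^(−4d/3)) = 0.75 × (1 − e^(-0.253333)) = 0.75 × (1 − 0.776209) = 0.167843.

0.168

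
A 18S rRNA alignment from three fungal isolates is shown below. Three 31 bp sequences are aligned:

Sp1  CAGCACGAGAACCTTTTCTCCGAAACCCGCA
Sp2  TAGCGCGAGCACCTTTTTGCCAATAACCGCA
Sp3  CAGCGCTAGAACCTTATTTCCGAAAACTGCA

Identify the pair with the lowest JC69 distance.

Sp1–Sp2: 8/31 differ, p = 0.258, d = 0.316.
Sp1–Sp3: 6/31 differ, p = 0.194, d = 0.224.
Sp2–Sp3: 8/31 differ, p = 0.258, d = 0.316.
The smallest distance is between Sp1 and Sp3.

Sp1 and Sp3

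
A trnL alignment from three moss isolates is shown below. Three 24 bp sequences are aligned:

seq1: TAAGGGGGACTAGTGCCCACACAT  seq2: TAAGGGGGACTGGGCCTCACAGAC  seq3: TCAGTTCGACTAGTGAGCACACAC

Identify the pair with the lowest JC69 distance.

seq1–seq2: 6/24 differ, p = 0.250, d = 0.304.
seq1–seq3: 7/24 differ, p = 0.292, d = 0.369.
seq2–seq3: 10/24 differ, p = 0.417, d = 0.608.
The smallest distance is between seq1 and seq2.

seq1 and seq2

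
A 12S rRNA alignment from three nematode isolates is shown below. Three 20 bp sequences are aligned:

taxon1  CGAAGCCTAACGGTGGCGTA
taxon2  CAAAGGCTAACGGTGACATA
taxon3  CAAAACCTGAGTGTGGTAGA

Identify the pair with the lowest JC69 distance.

taxon1 and taxon2

taxon1–taxon2: 4/20 differ, p = 0.200, d = 0.233.
taxon1–taxon3: 8/20 differ, p = 0.400, d = 0.572.
taxon2–taxon3: 8/20 differ, p = 0.400, d = 0.572.
The smallest distance is between taxon1 and taxon2.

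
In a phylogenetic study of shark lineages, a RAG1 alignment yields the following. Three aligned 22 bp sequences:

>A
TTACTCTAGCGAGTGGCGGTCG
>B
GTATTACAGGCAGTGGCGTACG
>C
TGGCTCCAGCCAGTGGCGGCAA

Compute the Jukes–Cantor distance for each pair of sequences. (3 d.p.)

d(A,B) = 0.497, d(A,C) = 0.414, d(B,C) = 0.699

A–B: 8/22 sites differ → p ≈ 0.363636, d = −0.75 ln(1 − 0.484848) = 0.497470 ≈ 0.497.
A–C: 7/22 sites differ → p ≈ 0.318182, d = −0.75 ln(1 − 0.424243) = 0.414052 ≈ 0.414.
B–C: 10/22 sites differ → p ≈ 0.454545, d = −0.75 ln(1 − 0.60606) = 0.698667 ≈ 0.699.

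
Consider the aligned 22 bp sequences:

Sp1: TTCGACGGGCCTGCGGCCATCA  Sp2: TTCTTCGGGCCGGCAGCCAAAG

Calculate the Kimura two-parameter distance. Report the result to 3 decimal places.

Of 22 sites, 2 differences are transitions and 5 are transversions, so P = 2/22 ≈ 0.090909 and Q = 5/22 ≈ 0.227273.
Under the Kimura two-parameter model, d = −½ ln(1 − 2P − Q) − ¼ ln(1 − 2Q).
1 − 2P − Q = 0.590909, giving −½ ln(0.590909) = 0.263047.
1 − 2Q = 0.545454, giving −¼ ln(0.545454) = 0.151534.
d = 0.263047 + 0.151534 = 0.414581.

0.415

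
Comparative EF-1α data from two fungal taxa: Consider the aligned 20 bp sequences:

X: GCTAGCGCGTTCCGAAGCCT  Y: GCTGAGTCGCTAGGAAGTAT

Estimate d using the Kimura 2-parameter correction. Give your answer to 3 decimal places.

Of 20 sites, 4 differences are transitions and 5 are transversions, so P = 4/20 = 0.2 and Q = 5/20 = 0.25.
Under the Kimura two-parameter model, d = −½ ln(1 − 2P − Q) − ¼ ln(1 − 2Q).
1 − 2P − Q = 0.35, giving −½ ln(0.35) = 0.524911.
1 − 2Q = 0.5, giving −¼ ln(0.5) = 0.173287.
d = 0.524911 + 0.173287 = 0.698198.

0.698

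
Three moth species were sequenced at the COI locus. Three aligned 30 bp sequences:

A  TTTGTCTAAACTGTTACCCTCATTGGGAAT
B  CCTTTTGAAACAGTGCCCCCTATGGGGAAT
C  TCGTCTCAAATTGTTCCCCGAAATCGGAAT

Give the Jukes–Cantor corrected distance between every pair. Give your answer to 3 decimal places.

A–B: 11/30 sites differ → p ≈ 0.366667, d = −0.75 ln(1 − 0.488889) = 0.503376 ≈ 0.503.
A–C: 12/30 sites differ → p = 0.4, d = −0.75 ln(1 − 0.533333) = 0.571605 ≈ 0.572.
B–C: 12/30 sites differ → p = 0.4, d = −0.75 ln(1 − 0.533333) = 0.571605 ≈ 0.572.

d(A,B) = 0.503, d(A,C) = 0.572, d(B,C) = 0.572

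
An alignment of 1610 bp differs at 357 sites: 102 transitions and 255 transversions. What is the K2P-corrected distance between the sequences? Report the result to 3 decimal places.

P = 102/1610 ≈ 0.063354 and Q = 255/1610 ≈ 0.158385.
Under the Kimura two-parameter model, d = −½ ln(1 − 2P − Q) − ¼ ln(1 − 2Q).
1 − 2P − Q = 0.714907, giving −½ ln(0.714907) = 0.167801.
1 − 2Q = 0.68323, giving −¼ ln(0.68323) = 0.095231.
d = 0.167801 + 0.095231 = 0.263032.

0.263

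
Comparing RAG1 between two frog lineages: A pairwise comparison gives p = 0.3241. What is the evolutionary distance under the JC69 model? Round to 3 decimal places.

0.424

d = −(3/4) ln(1 − 4p/3) = −0.75 ln(1 − 0.432133) = −0.75 ln(0.567867)
  = −0.75 × (-0.565868) = 0.424401 substitutions/site.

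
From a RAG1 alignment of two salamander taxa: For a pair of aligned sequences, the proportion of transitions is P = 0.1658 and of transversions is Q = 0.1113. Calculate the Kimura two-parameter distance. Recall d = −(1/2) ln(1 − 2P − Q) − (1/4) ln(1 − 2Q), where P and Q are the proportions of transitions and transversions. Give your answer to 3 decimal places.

0.355

Under the Kimura two-parameter model, d = −½ ln(1 − 2P − Q) − ¼ ln(1 − 2Q).
1 − 2P − Q = 0.5571, giving −½ ln(0.5571) = 0.292505.
1 − 2Q = 0.7774, giving −¼ ln(0.7774) = 0.062950.
d = 0.292505 + 0.062950 = 0.355455.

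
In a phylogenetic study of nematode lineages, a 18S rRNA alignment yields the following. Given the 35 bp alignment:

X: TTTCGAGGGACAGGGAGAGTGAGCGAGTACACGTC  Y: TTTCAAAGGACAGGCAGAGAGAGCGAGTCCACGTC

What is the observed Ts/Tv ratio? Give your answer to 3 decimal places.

Transitions are A↔G and C↔T; transversions are all other mismatches.
Transitions: 2. Transversions: 3.
R = 2/3 = 0.666666… ≈ 0.667 (to 3 d.p.).

0.667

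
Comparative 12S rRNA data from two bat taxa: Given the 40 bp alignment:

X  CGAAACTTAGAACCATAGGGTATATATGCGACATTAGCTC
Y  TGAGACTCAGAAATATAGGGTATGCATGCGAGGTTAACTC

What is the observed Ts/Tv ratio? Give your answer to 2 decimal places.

4.00

Transitions are A↔G and C↔T; transversions are all other mismatches.
Transitions: 8. Transversions: 2.
R = 8/2 = 4.00.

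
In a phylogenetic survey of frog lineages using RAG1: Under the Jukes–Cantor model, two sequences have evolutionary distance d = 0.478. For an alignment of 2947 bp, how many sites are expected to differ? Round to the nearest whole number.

1042

Invert JC69: p = (3/4)(1 − e^(−4d/3)) = 0.75 × (1 − e^(-0.637333)) = 0.75 × (1 − 0.528701) = 0.353474.
Expected differing sites = pL ≈ 0.353474 × 2947 = 1041.687878 ≈ 1042.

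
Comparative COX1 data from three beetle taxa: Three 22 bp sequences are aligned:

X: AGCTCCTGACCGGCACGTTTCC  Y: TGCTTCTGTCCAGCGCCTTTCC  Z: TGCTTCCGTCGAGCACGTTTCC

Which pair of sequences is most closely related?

X–Y: 6/22 differ, p = 0.273, d = 0.339.
X–Z: 6/22 differ, p = 0.273, d = 0.339.
Y–Z: 4/22 differ, p = 0.182, d = 0.208.
The smallest distance is between Y and Z.

Y and Z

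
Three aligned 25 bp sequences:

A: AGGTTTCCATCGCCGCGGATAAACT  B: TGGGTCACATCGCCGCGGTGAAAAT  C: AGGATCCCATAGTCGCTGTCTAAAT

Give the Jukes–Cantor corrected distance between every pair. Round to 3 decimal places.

A–B: 7/25 sites differ → p = 0.28, d = −0.75 ln(1 − 0.373333) = 0.350505 ≈ 0.351.
A–C: 9/25 sites differ → p = 0.36, d = −0.75 ln(1 − 0.48) = 0.490445 ≈ 0.490.
B–C: 8/25 sites differ → p = 0.32, d = −0.75 ln(1 − 0.426667) = 0.417216 ≈ 0.417.

d(A,B) = 0.351, d(A,C) = 0.490, d(B,C) = 0.417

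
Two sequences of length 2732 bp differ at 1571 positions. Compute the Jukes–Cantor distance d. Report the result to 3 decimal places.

p = 1571/2732 ≈ 0.575037.
d = −(3/4) ln(1 − 4p/3) = −0.75 ln(1 − 0.766716) = −0.75 ln(0.233284)
  = −0.75 × (-1.455499) = 1.091624 substitutions/site.

1.092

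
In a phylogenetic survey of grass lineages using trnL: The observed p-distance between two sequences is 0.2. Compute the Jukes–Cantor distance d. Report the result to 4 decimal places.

d = −(3/4) ln(1 − 4p/3) = −0.75 ln(1 − 0.266667) = −0.75 ln(0.733333)
  = −0.75 × (-0.310155) = 0.232616 substitutions/site.

0.2326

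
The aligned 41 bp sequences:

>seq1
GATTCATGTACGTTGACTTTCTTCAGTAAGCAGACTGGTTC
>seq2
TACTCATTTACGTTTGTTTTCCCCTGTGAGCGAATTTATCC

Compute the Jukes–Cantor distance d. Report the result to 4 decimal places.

0.5510

The sequences differ at 16 of 41 sites, so p = 16/41 ≈ 0.390244.
d = −(3/4) ln(1 − 4p/3) = −0.75 ln(1 − 0.520325) = −0.75 ln(0.479675)
  = −0.75 × (-0.734646) = 0.550985 substitutions/site.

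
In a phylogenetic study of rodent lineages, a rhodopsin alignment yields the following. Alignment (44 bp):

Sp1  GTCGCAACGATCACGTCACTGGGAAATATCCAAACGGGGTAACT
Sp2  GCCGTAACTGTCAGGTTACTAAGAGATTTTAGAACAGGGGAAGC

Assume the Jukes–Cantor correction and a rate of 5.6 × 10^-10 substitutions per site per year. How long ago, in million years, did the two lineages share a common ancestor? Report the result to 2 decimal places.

484.77

The sequences differ at 17 of 44 sites, so p = 17/44 ≈ 0.386364.
d = −(3/4) ln(1 − 4p/3) = −0.75 ln(1 − 0.515152) = −0.75 ln(0.484848)
  = −0.75 × (-0.723920) = 0.542940 substitutions/site.
Under a molecular clock d = 2μt, so t = d/(2μ) = 0.542940 / (2 × 5.6 × 10^-10) = 484.77 million years.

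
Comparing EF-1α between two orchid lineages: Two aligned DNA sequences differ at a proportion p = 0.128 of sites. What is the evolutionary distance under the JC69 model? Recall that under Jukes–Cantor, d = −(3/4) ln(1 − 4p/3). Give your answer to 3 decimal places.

d = −(3/4) ln(1 − 4p/3) = −0.75 ln(1 − 0.170667) = −0.75 ln(0.829333)
  = −0.75 × (-0.187134) = 0.140351 substitutions/site.

0.140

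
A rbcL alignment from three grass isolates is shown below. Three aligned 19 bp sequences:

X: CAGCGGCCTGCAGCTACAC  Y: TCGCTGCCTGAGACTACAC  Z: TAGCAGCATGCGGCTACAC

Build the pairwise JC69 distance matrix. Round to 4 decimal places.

d(X,Y) = 0.4099, d(X,Z) = 0.2471, d(Y,Z) = 0.3241

X–Y: 6/19 sites differ → p ≈ 0.315789, d = −0.75 ln(1 − 0.421052) = 0.409907 ≈ 0.4099.
X–Z: 4/19 sites differ → p ≈ 0.210526, d = −0.75 ln(1 − 0.280701) = 0.247109 ≈ 0.2471.
Y–Z: 5/19 sites differ → p ≈ 0.263158, d = −0.75 ln(1 − 0.350877) = 0.324100 ≈ 0.3241.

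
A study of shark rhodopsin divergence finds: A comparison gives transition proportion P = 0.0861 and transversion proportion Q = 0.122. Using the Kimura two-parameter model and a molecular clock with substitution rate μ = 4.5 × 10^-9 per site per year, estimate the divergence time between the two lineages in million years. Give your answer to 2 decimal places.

Under the Kimura two-parameter model, d = −½ ln(1 − 2P − Q) − ¼ ln(1 − 2Q).
1 − 2P − Q = 0.7058, giving −½ ln(0.7058) = 0.174212.
1 − 2Q = 0.756, giving −¼ ln(0.756) = 0.069928.
d = 0.174212 + 0.069928 = 0.244140.
Under a molecular clock d = 2μt, so t = d/(2μ) = 0.244140 / (2 × 4.5 × 10^-9) = 27.13 million years.

27.13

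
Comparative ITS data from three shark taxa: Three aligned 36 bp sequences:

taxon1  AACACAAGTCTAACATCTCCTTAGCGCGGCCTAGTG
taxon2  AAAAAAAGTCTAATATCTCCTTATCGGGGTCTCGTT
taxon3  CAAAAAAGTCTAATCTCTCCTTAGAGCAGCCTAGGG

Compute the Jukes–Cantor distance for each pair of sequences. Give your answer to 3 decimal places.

d(taxon1,taxon2) = 0.264, d(taxon1,taxon3) = 0.264, d(taxon2,taxon3) = 0.347

taxon1–taxon2: 8/36 sites differ → p ≈ 0.222222, d = −0.75 ln(1 − 0.296296) = 0.263548 ≈ 0.264.
taxon1–taxon3: 8/36 sites differ → p ≈ 0.222222, d = −0.75 ln(1 − 0.296296) = 0.263548 ≈ 0.264.
taxon2–taxon3: 10/36 sites differ → p ≈ 0.277778, d = −0.75 ln(1 − 0.370371) = 0.346968 ≈ 0.347.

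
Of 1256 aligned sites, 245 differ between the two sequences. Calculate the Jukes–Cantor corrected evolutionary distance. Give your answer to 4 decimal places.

0.2259

p = 245/1256 ≈ 0.195064.
d = −(3/4) ln(1 − 4p/3) = −0.75 ln(1 − 0.260085) = −0.75 ln(0.739915)
  = −0.75 × (-0.301220) = 0.225915 substitutions/site.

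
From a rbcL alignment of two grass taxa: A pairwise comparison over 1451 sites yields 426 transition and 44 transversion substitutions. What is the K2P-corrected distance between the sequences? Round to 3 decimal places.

0.496

P = 426/1451 ≈ 0.293591 and Q = 44/1451 ≈ 0.030324.
Under the Kimura two-parameter model, d = −½ ln(1 − 2P − Q) − ¼ ln(1 − 2Q).
1 − 2P − Q = 0.382494, giving −½ ln(0.382494) = 0.480521.
1 − 2Q = 0.939352, giving −¼ ln(0.939352) = 0.015641.
d = 0.480521 + 0.015641 = 0.496162.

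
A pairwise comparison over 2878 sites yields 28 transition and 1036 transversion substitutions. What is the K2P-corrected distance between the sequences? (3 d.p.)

P = 28/2878 ≈ 0.009729 and Q = 1036/2878 ≈ 0.359972.
Under the Kimura two-parameter model, d = −½ ln(1 − 2P − Q) − ¼ ln(1 − 2Q).
1 − 2P − Q = 0.62057, giving −½ ln(0.62057) = 0.238558.
1 − 2Q = 0.280056, giving −¼ ln(0.280056) = 0.318191.
d = 0.238558 + 0.318191 = 0.556749.

0.557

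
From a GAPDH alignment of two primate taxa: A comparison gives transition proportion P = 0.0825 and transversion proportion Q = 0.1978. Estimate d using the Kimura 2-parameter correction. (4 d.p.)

Under the Kimura two-parameter model, d = −½ ln(1 − 2P − Q) − ¼ ln(1 − 2Q).
1 − 2P − Q = 0.6372, giving −½ ln(0.6372) = 0.225336.
1 − 2Q = 0.6044, giving −¼ ln(0.6044) = 0.125880.
d = 0.225336 + 0.125880 = 0.351216.

0.3512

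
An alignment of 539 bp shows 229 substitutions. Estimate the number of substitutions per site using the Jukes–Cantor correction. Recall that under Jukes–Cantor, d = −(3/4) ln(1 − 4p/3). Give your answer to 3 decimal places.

p = 229/539 ≈ 0.424861.
d = −(3/4) ln(1 − 4p/3) = −0.75 ln(1 − 0.566481) = −0.75 ln(0.433519)
  = −0.75 × (-0.835820) = 0.626865 substitutions/site.

0.627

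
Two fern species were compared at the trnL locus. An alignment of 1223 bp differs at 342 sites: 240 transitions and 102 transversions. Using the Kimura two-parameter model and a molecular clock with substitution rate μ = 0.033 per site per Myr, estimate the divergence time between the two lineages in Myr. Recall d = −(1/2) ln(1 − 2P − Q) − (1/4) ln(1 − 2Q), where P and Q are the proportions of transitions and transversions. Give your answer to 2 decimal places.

5.59

P = 240/1223 ≈ 0.196239 and Q = 102/1223 ≈ 0.083401.
Under the Kimura two-parameter model, d = −½ ln(1 − 2P − Q) − ¼ ln(1 − 2Q).
1 − 2P − Q = 0.524121, giving −½ ln(0.524121) = 0.323016.
1 − 2Q = 0.833198, giving −¼ ln(0.833198) = 0.045621.
d = 0.323016 + 0.045621 = 0.368637.
Under a molecular clock d = 2μt, so t = d/(2μ) = 0.368637 / (2 × 0.033) = 5.59 Myr.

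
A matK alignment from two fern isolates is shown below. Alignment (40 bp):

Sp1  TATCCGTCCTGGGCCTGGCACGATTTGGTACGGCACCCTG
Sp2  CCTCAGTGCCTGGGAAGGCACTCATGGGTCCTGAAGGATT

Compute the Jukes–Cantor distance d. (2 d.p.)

0.82

The sequences differ at 20 of 40 sites, so p = 20/40 = 0.5.
d = −(3/4) ln(1 − 4p/3) = −0.75 ln(1 − 0.666667) = −0.75 ln(0.333333)
  = −0.75 × (-1.098613) = 0.823960 substitutions/site.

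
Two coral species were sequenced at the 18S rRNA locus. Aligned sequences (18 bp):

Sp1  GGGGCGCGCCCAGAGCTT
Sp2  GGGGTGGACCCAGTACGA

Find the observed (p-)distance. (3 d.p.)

The sequences differ at 7 of 18 positions (sites 5, 7, 8, 14, 15, 17, 18).
p = 7/18 = 0.388888… ≈ 0.389 (to 3 d.p.).

0.389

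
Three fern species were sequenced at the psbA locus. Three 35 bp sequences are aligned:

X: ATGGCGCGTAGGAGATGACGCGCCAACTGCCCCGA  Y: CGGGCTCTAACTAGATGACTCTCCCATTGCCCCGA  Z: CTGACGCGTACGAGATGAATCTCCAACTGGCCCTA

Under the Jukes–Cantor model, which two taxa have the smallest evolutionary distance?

X and Z

X–Y: 11/35 differ, p = 0.314, d = 0.407.
X–Z: 8/35 differ, p = 0.229, d = 0.273.
Y–Z: 11/35 differ, p = 0.314, d = 0.407.
The smallest distance is between X and Z.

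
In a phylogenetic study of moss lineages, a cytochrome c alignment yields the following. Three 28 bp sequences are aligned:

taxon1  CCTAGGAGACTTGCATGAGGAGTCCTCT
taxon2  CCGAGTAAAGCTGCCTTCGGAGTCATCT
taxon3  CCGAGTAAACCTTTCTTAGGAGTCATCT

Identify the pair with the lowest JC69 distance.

taxon2 and taxon3

taxon1–taxon2: 9/28 differ, p = 0.321, d = 0.420.
taxon1–taxon3: 9/28 differ, p = 0.321, d = 0.420.
taxon2–taxon3: 4/28 differ, p = 0.143, d = 0.158.
The smallest distance is between taxon2 and taxon3.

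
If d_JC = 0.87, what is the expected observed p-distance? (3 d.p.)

0.515

p = (3/4)(1 − e^(−4d/3)) = 0.75 × (1 − e^(-1.16)) = 0.75 × (1 − 0.313486) = 0.514886.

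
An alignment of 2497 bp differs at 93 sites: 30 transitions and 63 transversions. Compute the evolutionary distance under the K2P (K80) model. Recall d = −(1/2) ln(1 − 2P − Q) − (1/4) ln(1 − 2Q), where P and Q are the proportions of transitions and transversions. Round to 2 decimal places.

0.04

P = 30/2497 ≈ 0.012014 and Q = 63/2497 ≈ 0.02523.
Under the Kimura two-parameter model, d = −½ ln(1 − 2P − Q) − ¼ ln(1 − 2Q).
1 − 2P − Q = 0.950742, giving −½ ln(0.950742) = 0.025256.
1 − 2Q = 0.94954, giving −¼ ln(0.94954) = 0.012944.
d = 0.025256 + 0.012944 = 0.038200.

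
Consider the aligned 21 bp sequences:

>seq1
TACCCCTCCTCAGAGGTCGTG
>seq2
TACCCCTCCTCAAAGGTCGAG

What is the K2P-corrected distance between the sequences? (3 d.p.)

0.102

Of 21 sites, 1 differences are transitions and 1 are transversions, so P = 1/21 ≈ 0.047619 and Q = 1/21 ≈ 0.047619.
Under the Kimura two-parameter model, d = −½ ln(1 − 2P − Q) − ¼ ln(1 − 2Q).
1 − 2P − Q = 0.857143, giving −½ ln(0.857143) = 0.077075.
1 − 2Q = 0.904762, giving −¼ ln(0.904762) = 0.025021.
d = 0.077075 + 0.025021 = 0.102096.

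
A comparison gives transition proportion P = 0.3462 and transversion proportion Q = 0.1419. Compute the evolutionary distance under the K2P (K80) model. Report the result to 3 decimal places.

0.982

Under the Kimura two-parameter model, d = −½ ln(1 − 2P − Q) − ¼ ln(1 − 2Q).
1 − 2P − Q = 0.1657, giving −½ ln(0.1657) = 0.898788.
1 − 2Q = 0.7162, giving −¼ ln(0.7162) = 0.083449.
d = 0.898788 + 0.083449 = 0.982237.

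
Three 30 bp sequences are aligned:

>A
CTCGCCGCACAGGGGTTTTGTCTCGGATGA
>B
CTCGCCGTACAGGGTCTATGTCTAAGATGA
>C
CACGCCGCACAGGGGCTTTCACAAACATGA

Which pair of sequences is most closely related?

A–B: 6/30 differ, p = 0.200, d = 0.233.
A–C: 8/30 differ, p = 0.267, d = 0.330.
B–C: 8/30 differ, p = 0.267, d = 0.330.
The smallest distance is between A and B.

A and B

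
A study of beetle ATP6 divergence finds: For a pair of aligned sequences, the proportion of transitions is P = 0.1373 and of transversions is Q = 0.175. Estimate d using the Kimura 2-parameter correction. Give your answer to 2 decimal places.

Under the Kimura two-parameter model, d = −½ ln(1 − 2P − Q) − ¼ ln(1 − 2Q).
1 − 2P − Q = 0.5504, giving −½ ln(0.5504) = 0.298555.
1 − 2Q = 0.65, giving −¼ ln(0.65) = 0.107696.
d = 0.298555 + 0.107696 = 0.406251.

0.41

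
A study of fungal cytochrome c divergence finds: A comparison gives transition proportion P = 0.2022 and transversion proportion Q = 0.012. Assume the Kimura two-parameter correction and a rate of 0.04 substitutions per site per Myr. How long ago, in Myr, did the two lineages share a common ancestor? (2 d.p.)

Under the Kimura two-parameter model, d = −½ ln(1 − 2P − Q) − ¼ ln(1 − 2Q).
1 − 2P − Q = 0.5836, giving −½ ln(0.5836) = 0.269270.
1 − 2Q = 0.976, giving −¼ ln(0.976) = 0.006073.
d = 0.269270 + 0.006073 = 0.275343.
Under a molecular clock d = 2μt, so t = d/(2μ) = 0.275343 / (2 × 0.04) = 3.44 Myr.

3.44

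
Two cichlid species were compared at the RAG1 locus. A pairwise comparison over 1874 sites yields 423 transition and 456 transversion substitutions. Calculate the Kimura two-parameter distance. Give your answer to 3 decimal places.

P = 423/1874 ≈ 0.22572 and Q = 456/1874 ≈ 0.24333.
Under the Kimura two-parameter model, d = −½ ln(1 − 2P − Q) − ¼ ln(1 − 2Q).
1 − 2P − Q = 0.30523, giving −½ ln(0.30523) = 0.593345.
1 − 2Q = 0.51334, giving −¼ ln(0.51334) = 0.166704.
d = 0.593345 + 0.166704 = 0.760049.

0.760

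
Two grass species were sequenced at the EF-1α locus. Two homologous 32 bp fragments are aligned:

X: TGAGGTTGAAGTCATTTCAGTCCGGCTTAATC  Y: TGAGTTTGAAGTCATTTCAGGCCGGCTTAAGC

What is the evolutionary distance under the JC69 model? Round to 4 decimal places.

The sequences differ at 3 of 32 sites (5, 21, 31), so p = 3/32 = 0.09375.
d = −(3/4) ln(1 − 4p/3) = −0.75 ln(1 − 0.125) = −0.75 ln(0.875)
  = −0.75 × (-0.133531) = 0.100148 substitutions/site.

0.1001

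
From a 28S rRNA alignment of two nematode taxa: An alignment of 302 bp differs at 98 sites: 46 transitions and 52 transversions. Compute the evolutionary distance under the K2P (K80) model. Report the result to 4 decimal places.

P = 46/302 ≈ 0.152318 and Q = 52/302 ≈ 0.172185.
Under the Kimura two-parameter model, d = −½ ln(1 − 2P − Q) − ¼ ln(1 − 2Q).
1 − 2P − Q = 0.523179, giving −½ ln(0.523179) = 0.323916.
1 − 2Q = 0.65563, giving −¼ ln(0.65563) = 0.105540.
d = 0.323916 + 0.105540 = 0.429456.

0.4295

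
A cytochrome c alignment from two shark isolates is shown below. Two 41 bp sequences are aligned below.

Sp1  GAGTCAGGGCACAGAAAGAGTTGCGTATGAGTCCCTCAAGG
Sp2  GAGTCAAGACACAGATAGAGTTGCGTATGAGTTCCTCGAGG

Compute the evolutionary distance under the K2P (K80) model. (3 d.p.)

0.136

Of 41 sites, 4 differences are transitions and 1 are transversions, so P = 4/41 ≈ 0.097561 and Q = 1/41 ≈ 0.02439.
Under the Kimura two-parameter model, d = −½ ln(1 − 2P − Q) − ¼ ln(1 − 2Q).
1 − 2P − Q = 0.780488, giving −½ ln(0.780488) = 0.123918.
1 − 2Q = 0.95122, giving −¼ ln(0.95122) = 0.012502.
d = 0.123918 + 0.012502 = 0.136420.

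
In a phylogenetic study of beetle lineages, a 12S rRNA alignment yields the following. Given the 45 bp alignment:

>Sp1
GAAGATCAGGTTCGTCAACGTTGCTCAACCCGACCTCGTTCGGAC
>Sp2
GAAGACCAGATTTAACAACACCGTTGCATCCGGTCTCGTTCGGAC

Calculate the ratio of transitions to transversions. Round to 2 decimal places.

Transitions are A↔G and C↔T; transversions are all other mismatches.
Transitions: 11. Transversions: 3.
R = 11/3 = 3.666666… ≈ 3.67 (to 2 d.p.).

3.67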